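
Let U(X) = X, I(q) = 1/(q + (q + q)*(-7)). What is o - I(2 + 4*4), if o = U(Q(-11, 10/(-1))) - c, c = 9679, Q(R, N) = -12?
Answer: -2267693/234 ≈ -9691.0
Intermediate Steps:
I(q) = -1/(13*q) (I(q) = 1/(q + (2*q)*(-7)) = 1/(q - 14*q) = 1/(-13*q) = -1/(13*q))
o = -9691 (o = -12 - 1*9679 = -12 - 9679 = -9691)
o - I(2 + 4*4) = -9691 - (-1)/(13*(2 + 4*4)) = -9691 - (-1)/(13*(2 + 16)) = -9691 - (-1)/(13*18) = -9691 - 1*(-1/234) = -9691 + 1/234 = -2267693/234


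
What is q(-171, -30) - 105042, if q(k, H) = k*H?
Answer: -99912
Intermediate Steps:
q(k, H) = H*k
q(-171, -30) - 105042 = -30*(-171) - 105042 = 5130 - 105042 = -99912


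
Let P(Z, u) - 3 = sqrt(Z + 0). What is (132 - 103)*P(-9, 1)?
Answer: 87 + 87*I ≈ 87.0 + 87.0*I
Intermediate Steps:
P(Z, u) = 3 + sqrt(Z) (P(Z, u) = 3 + sqrt(Z + 0) = 3 + sqrt(Z))
(132 - 103)*P(-9, 1) = (132 - 103)*(3 + sqrt(-9)) = 29*(3 + 3*I) = 87 + 87*I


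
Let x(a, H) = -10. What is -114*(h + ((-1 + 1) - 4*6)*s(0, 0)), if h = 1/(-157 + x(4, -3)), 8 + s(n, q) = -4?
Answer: -5482830/167 ≈ -32831.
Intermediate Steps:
s(n, q) = -12 (s(n, q) = -8 - 4 = -12)
h = -1/167 (h = 1/(-157 - 10) = 1/(-167) = -1/167 ≈ -0.0059880)
-114*(h + ((-1 + 1) - 4*6)*s(0, 0)) = -114*(-1/167 + ((-1 + 1) - 4*6)*(-12)) = -114*(-1/167 + (0 - 24)*(-12)) = -114*(-1/167 - 24*(-12)) = -114*(-1/167 + 288) = -114*48095/167 = -5482830/167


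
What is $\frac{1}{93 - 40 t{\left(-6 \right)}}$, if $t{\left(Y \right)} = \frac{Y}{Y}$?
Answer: $\frac{1}{53} \approx 0.018868$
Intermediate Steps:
$t{\left(Y \right)} = 1$
$\frac{1}{93 - 40 t{\left(-6 \right)}} = \frac{1}{93 - 40} = \frac{1}{53}$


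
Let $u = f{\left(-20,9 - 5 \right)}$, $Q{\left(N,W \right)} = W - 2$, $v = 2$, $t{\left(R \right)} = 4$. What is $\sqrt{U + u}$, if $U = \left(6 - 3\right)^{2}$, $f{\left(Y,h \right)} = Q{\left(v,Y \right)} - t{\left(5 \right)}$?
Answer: $i \sqrt{17} \approx 4.1231 i$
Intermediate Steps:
$Q{\left(N,W \right)} = -2 + W$
$f{\left(Y,h \right)} = -6 + Y$ ($f{\left(Y,h \right)} = \left(-2 + Y\right) - 4 = -6 + Y$)
$U = 9$ ($U = 3^{2} = 9$)
$u = -26$ ($u = -6 - 20 = -26$)
$\sqrt{U + u} = \sqrt{9 - 26} = \sqrt{-17} = i \sqrt{17}$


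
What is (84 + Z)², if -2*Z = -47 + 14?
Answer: 40401/4 ≈ 10100.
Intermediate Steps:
Z = 33/2 (Z = -(-47 + 14)/2 = -½*(-33) = 33/2 ≈ 16.500)
(84 + Z)² = (84 + 33/2)² = (201/2)² = 40401/4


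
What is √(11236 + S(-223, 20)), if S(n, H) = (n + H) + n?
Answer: √10810 ≈ 103.97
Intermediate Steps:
S(n, H) = H + 2*n (S(n, H) = (H + n) + n = H + 2*n)
√(11236 + S(-223, 20)) = √(11236 + (20 + 2*(-223))) = √(11236 + (20 - 446)) = √(11236 - 426) = √10810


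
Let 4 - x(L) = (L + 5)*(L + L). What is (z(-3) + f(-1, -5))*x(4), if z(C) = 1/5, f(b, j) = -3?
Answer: 952/5 ≈ 190.40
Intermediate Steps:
x(L) = 4 - 2*L*(5 + L) (x(L) = 4 - (L + 5)*(L + L) = 4 - (5 + L)*2*L = 4 - 2*L*(5 + L))
z(C) = ⅕ (z(C) = 1*(⅕) = ⅕)
(z(-3) + f(-1, -5))*x(4) = (⅕ - 3)*(4 - 10*4 - 2*4²) = -14*(4 - 40 - 2*16)/5 = -14*(4 - 40 - 32)/5 = -14/5*(-68) = 952/5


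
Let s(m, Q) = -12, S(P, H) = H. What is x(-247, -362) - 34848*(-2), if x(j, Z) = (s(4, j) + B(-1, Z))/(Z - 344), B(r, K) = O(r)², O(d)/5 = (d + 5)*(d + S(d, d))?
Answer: 24601894/353 ≈ 69694.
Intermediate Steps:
O(d) = 10*d*(5 + d) (O(d) = 5*((d + 5)*(d + d)) = 5*((5 + d)*(2*d)) = 5*(2*d*(5 + d)) = 10*d*(5 + d))
B(r, K) = 100*r²*(5 + r)² (B(r, K) = (10*r*(5 + r))² = 100*r²*(5 + r)²)
x(j, Z) = 1588/(-344 + Z) (x(j, Z) = (-12 + 100*(-1)²*(5 - 1)²)/(Z - 344) = (-12 + 100*1*4²)/(-344 + Z) = (-12 + 100*1*16)/(-344 + Z) = (-12 + 1600)/(-344 + Z) = 1588/(-344 + Z))
x(-247, -362) - 34848*(-2) = 1588/(-344 - 362) - 34848*(-2) = 1588/(-706) + 69696 = 1588*(-1/706) + 69696 = -794/353 + 69696 = 24601894/353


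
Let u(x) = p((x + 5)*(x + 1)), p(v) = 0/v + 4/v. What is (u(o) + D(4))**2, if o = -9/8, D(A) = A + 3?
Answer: 1521/961 ≈ 1.5827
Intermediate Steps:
D(A) = 3 + A
o = -9/8 (o = -9*1/8 = -9/8 ≈ -1.1250)
p(v) = 4/v (p(v) = 0 + 4/v = 4/v)
u(x) = 4/((1 + x)*(5 + x)) (u(x) = 4/(((x + 5)*(x + 1))) = 4/(((5 + x)*(1 + x))) = 4/(((1 + x)*(5 + x))) = 4*(1/((1 + x)*(5 + x))) = 4/((1 + x)*(5 + x)))
(u(o) + D(4))**2 = (4/(5 + (-9/8)**2 + 6*(-9/8)) + (3 + 4))**2 = (4/(5 + 81/64 - 27/4) + 7)**2 = (4/(-31/64) + 7)**2 = (4*(-64/31) + 7)**2 = (-256/31 + 7)**2 = (-39/31)**2 = 1521/961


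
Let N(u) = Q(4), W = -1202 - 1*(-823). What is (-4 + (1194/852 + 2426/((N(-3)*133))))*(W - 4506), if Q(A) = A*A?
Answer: 538253725/75544 ≈ 7125.0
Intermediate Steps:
W = -379 (W = -1202 + 823 = -379)
Q(A) = A**2
N(u) = 16 (N(u) = 4**2 = 16)
(-4 + (1194/852 + 2426/((N(-3)*133))))*(W - 4506) = (-4 + (1194/852 + 2426/((16*133))))*(-379 - 4506) = (-4 + (1194*(1/852) + 2426/2128))*(-4885) = (-4 + (199/142 + 2426*(1/2128)))*(-4885) = (-4 + (199/142 + 1213/1064))*(-4885) = (-4 + 191991/75544)*(-4885) = -110185/75544*(-4885) = 538253725/75544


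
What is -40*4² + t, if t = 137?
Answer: -503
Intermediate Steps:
-40*4² + t = -40*4² + 137 = -40*16 + 137 = -640 + 137 = -503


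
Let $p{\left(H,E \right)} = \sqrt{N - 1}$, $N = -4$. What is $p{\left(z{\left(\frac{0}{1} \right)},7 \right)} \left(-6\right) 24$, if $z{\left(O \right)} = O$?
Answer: $- 144 i \sqrt{5} \approx - 321.99 i$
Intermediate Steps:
$p{\left(H,E \right)} = i \sqrt{5}$ ($p{\left(H,E \right)} = \sqrt{-4 - 1} = \sqrt{-5} = i \sqrt{5}$)
$p{\left(z{\left(\frac{0}{1} \right)},7 \right)} \left(-6\right) 24 = i \sqrt{5} \left(-6\right) 24 = - 6 i \sqrt{5} \cdot 24 = - 144 i \sqrt{5}$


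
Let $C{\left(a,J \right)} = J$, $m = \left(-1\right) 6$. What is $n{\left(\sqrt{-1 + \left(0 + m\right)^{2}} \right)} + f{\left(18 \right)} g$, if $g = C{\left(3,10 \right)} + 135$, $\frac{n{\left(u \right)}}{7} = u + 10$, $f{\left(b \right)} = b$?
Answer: $2680 + 7 \sqrt{35} \approx 2721.4$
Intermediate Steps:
$m = -6$
$n{\left(u \right)} = 70 + 7 u$ ($n{\left(u \right)} = 7 \left(u + 10\right) = 7 \left(10 + u\right) = 70 + 7 u$)
$g = 145$ ($g = 10 + 135 = 145$)
$n{\left(\sqrt{-1 + \left(0 + m\right)^{2}} \right)} + f{\left(18 \right)} g = \left(70 + 7 \sqrt{-1 + \left(0 - 6\right)^{2}}\right) + 18 \cdot 145 = \left(70 + 7 \sqrt{-1 + \left(-6\right)^{2}}\right) + 2610 = \left(70 + 7 \sqrt{-1 + 36}\right) + 2610 = \left(70 + 7 \sqrt{35}\right) + 2610 = 2680 + 7 \sqrt{35}$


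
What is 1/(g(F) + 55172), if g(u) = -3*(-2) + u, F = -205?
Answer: 1/54973 ≈ 1.8191e-5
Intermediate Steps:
g(u) = 6 + u
1/(g(F) + 55172) = 1/((6 - 205) + 55172) = 1/(-199 + 55172) = 1/54973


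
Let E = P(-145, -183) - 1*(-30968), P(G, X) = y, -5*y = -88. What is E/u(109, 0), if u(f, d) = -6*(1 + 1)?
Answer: -38732/15 ≈ -2582.1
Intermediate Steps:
u(f, d) = -12 (u(f, d) = -6*2 = -12)
y = 88/5 (y = -⅕*(-88) = 88/5 ≈ 17.600)
P(G, X) = 88/5
E = 154928/5 (E = 88/5 - 1*(-30968) = 88/5 + 30968 = 154928/5 ≈ 30986.)
E/u(109, 0) = (154928/5)/(-12) = (154928/5)*(-1/12) = -38732/15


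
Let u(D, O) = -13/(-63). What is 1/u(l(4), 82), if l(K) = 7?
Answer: 63/13 ≈ 4.8462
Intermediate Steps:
u(D, O) = 13/63 (u(D, O) = -13*(-1/63) = 13/63)
1/u(l(4), 82) = 1/(13/63) = 63/13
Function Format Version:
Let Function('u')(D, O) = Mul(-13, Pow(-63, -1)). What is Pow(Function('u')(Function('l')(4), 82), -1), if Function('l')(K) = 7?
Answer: Rational(63, 13) ≈ 4.8462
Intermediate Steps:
Function('u')(D, O) = Rational(13, 63) (Function('u')(D, O) = Mul(-13, Rational(-1, 63)) = Rational(13, 63))
Pow(Function('u')(Function('l')(4), 82), -1) = Pow(Rational(13, 63), -1) = Rational(63, 13)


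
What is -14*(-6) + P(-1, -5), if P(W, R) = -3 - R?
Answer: 86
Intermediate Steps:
-14*(-6) + P(-1, -5) = -14*(-6) + (-3 - 1*(-5)) = 84 + (-3 + 5) = 84 + 2 = 86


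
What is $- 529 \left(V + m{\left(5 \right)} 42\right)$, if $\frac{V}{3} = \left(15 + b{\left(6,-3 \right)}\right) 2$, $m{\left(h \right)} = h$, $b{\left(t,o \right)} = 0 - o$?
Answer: $-168222$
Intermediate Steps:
$b{\left(t,o \right)} = - o$
$V = 108$ ($V = 3 \left(15 - -3\right) 2 = 3 \left(15 + 3\right) 2 = 3 \cdot 18 \cdot 2 = 3 \cdot 36 = 108$)
$- 529 \left(V + m{\left(5 \right)} 42\right) = - 529 \left(108 + 5 \cdot 42\right) = - 529 \left(108 + 210\right) = \left(-529\right) 318 = -168222$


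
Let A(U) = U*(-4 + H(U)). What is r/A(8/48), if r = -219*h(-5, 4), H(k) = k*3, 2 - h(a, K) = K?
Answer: -5256/7 ≈ -750.86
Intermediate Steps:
h(a, K) = 2 - K
H(k) = 3*k
A(U) = U*(-4 + 3*U)
r = 438 (r = -219*(2 - 1*4) = -219*(2 - 4) = -219*(-2) = 438)
r/A(8/48) = 438/(((8/48)*(-4 + 3*(8/48)))) = 438/(((8*(1/48))*(-4 + 3*(8*(1/48))))) = 438/(((-4 + 3*(⅙))/6)) = 438/(((-4 + ½)/6)) = 438/(((⅙)*(-7/2))) = 438/(-7/12) = 438*(-12/7) = -5256/7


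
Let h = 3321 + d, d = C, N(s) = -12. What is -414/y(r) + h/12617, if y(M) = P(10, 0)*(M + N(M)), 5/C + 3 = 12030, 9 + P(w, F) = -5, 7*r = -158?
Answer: -1976841799/3338382498 ≈ -0.59216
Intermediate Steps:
r = -158/7 (r = (1/7)*(-158) = -158/7 ≈ -22.571)
P(w, F) = -14 (P(w, F) = -9 - 5 = -14)
C = 5/12027 (C = 5/(-3 + 12030) = 5/12027 ≈ 0.00041573)
d = 5/12027 ≈ 0.00041573
h = 39941672/12027 (h = 3321 + 5/12027 = 39941672/12027 ≈ 3321.0)
y(M) = 168 - 14*M (y(M) = -14*(M - 12) = -14*(-12 + M) = 168 - 14*M)
-414/y(r) + h/12617 = -414/(168 - 14*(-158/7)) + (39941672/12027)/12617 = -414/(168 + 316) + (39941672/12027)*(1/12617) = -414/484 + 39941672/151744659 = -414*1/484 + 39941672/151744659 = -207/242 + 39941672/151744659 = -1976841799/3338382498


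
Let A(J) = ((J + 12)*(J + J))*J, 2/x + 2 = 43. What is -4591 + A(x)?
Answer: -316412359/68921 ≈ -4590.9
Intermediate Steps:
x = 2/41 (x = 2/(-2 + 43) = 2/41 ≈ 0.048781)
A(J) = 2*J**2*(12 + J) (A(J) = ((12 + J)*(2*J))*J = (2*J*(12 + J))*J = 2*J**2*(12 + J))
-4591 + A(x) = -4591 + 2*(2/41)**2*(12 + 2/41) = -4591 + 2*(4/1681)*(494/41) = -4591 + 3952/68921 = -316412359/68921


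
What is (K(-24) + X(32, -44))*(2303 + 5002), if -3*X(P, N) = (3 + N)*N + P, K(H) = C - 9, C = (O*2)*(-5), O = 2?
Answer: -4682505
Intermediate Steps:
C = -20 (C = (2*2)*(-5) = 4*(-5) = -20)
K(H) = -29 (K(H) = -20 - 9 = -29)
X(P, N) = -P/3 - N*(3 + N)/3 (X(P, N) = -((3 + N)*N + P)/3 = -(N*(3 + N) + P)/3 = -(P + N*(3 + N))/3 = -P/3 - N*(3 + N)/3)
(K(-24) + X(32, -44))*(2303 + 5002) = (-29 + (-1*(-44) - ⅓*32 - ⅓*(-44)²))*(2303 + 5002) = (-29 + (44 - 32/3 - ⅓*1936))*7305 = (-29 + (44 - 32/3 - 1936/3))*7305 = (-29 - 612)*7305 = -641*7305 = -4682505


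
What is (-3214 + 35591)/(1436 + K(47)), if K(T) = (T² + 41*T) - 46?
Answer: 32377/5526 ≈ 5.8590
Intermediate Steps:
K(T) = -46 + T² + 41*T
(-3214 + 35591)/(1436 + K(47)) = (-3214 + 35591)/(1436 + (-46 + 47² + 41*47)) = 32377/(1436 + (-46 + 2209 + 1927)) = 32377/(1436 + 4090) = 32377/5526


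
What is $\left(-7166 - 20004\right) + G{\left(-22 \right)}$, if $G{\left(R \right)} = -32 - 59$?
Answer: $-27261$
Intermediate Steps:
$G{\left(R \right)} = -91$
$\left(-7166 - 20004\right) + G{\left(-22 \right)} = \left(-7166 - 20004\right) - 91 = -27170 - 91 = -27261$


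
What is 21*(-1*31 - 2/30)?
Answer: -3262/5 ≈ -652.40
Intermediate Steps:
21*(-1*31 - 2/30) = 21*(-31 - 2*1/30) = 21*(-31 - 1/15) = 21*(-466/15) = -3262/5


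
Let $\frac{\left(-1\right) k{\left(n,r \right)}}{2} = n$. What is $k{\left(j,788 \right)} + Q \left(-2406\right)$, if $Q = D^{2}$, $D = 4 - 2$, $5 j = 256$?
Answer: $- \frac{48632}{5} \approx -9726.4$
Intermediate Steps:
$j = \frac{256}{5}$ ($j = \frac{1}{5} \cdot 256 = \frac{256}{5} \approx 51.2$)
$D = 2$ ($D = 4 - 2 = 2$)
$k{\left(n,r \right)} = - 2 n$
$Q = 4$ ($Q = 2^{2} = 4$)
$k{\left(j,788 \right)} + Q \left(-2406\right) = \left(-2\right) \frac{256}{5} + 4 \left(-2406\right) = - \frac{512}{5} - 9624 = - \frac{48632}{5}$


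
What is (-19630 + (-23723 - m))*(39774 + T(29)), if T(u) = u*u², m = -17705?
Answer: -1645652624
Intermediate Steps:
T(u) = u³
(-19630 + (-23723 - m))*(39774 + T(29)) = (-19630 + (-23723 - 1*(-17705)))*(39774 + 29³) = (-19630 + (-23723 + 17705))*(39774 + 24389) = (-19630 - 6018)*64163 = -25648*64163 = -1645652624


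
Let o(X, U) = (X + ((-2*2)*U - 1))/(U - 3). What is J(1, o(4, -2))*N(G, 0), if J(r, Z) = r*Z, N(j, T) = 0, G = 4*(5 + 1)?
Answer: 0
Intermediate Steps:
o(X, U) = (-1 + X - 4*U)/(-3 + U) (o(X, U) = (X + (-4*U - 1))/(-3 + U) = (X + (-1 - 4*U))/(-3 + U) = (-1 + X - 4*U)/(-3 + U))
G = 24 (G = 4*6 = 24)
J(r, Z) = Z*r
J(1, o(4, -2))*N(G, 0) = (((-1 + 4 - 4*(-2))/(-3 - 2))*1)*0 = (((-1 + 4 + 8)/(-5))*1)*0 = (-1/5*11*1)*0 = -11/5*1*0 = -11/5*0 = 0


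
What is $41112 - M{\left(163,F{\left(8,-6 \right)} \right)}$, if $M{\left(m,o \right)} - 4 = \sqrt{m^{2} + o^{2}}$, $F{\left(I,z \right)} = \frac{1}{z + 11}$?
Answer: $41108 - \frac{\sqrt{664226}}{5} \approx 40945.0$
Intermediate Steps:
$F{\left(I,z \right)} = \frac{1}{11 + z}$
$M{\left(m,o \right)} = 4 + \sqrt{m^{2} + o^{2}}$
$41112 - M{\left(163,F{\left(8,-6 \right)} \right)} = 41112 - \left(4 + \sqrt{163^{2} + \left(\frac{1}{11 - 6}\right)^{2}}\right) = 41112 - \left(4 + \sqrt{26569 + \left(\frac{1}{5}\right)^{2}}\right) = 41112 - \left(4 + \sqrt{26569 + \frac{1}{25}}\right) = 41112 - \left(4 + \sqrt{\frac{664226}{25}}\right) = 41112 - \left(4 + \frac{\sqrt{664226}}{5}\right) = 41108 - \frac{\sqrt{664226}}{5}$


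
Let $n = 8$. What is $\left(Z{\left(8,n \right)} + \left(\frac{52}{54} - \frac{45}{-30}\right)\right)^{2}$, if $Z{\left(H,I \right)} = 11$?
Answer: $\frac{528529}{2916} \approx 181.25$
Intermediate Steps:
$\left(Z{\left(8,n \right)} + \left(\frac{52}{54} - \frac{45}{-30}\right)\right)^{2} = \left(11 + \left(\frac{52}{54} - \frac{45}{-30}\right)\right)^{2} = \left(11 + \left(52 \cdot \frac{1}{54} - - \frac{3}{2}\right)\right)^{2} = \left(11 + \left(\frac{26}{27} + \frac{3}{2}\right)\right)^{2} = \left(11 + \frac{133}{54}\right)^{2} = \left(\frac{727}{54}\right)^{2} = \frac{528529}{2916}$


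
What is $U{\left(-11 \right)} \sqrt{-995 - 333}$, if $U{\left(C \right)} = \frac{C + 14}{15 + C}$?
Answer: $3 i \sqrt{83} \approx 27.331 i$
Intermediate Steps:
$U{\left(C \right)} = \frac{14 + C}{15 + C}$
$U{\left(-11 \right)} \sqrt{-995 - 333} = \frac{14 - 11}{15 - 11} \sqrt{-995 - 333} = \frac{1}{4} \cdot 3 \sqrt{-1328} = \frac{1}{4} \cdot 3 \cdot 4 i \sqrt{83} = \frac{3 \cdot 4 i \sqrt{83}}{4} = 3 i \sqrt{83}$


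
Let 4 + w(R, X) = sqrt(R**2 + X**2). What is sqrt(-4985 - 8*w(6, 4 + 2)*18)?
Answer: sqrt(-4409 - 864*sqrt(2)) ≈ 75.039*I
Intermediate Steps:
w(R, X) = -4 + sqrt(R**2 + X**2)
sqrt(-4985 - 8*w(6, 4 + 2)*18) = sqrt(-4985 - 8*(-4 + sqrt(6**2 + (4 + 2)**2))*18) = sqrt(-4985 - 8*(-4 + sqrt(36 + 6**2))*18) = sqrt(-4985 - 8*(-4 + sqrt(36 + 36))*18) = sqrt(-4985 - 8*(-4 + sqrt(72))*18) = sqrt(-4985 - 8*(-4 + 6*sqrt(2))*18) = sqrt(-4985 + (32 - 48*sqrt(2))*18) = sqrt(-4985 + (576 - 864*sqrt(2))) = sqrt(-4409 - 864*sqrt(2))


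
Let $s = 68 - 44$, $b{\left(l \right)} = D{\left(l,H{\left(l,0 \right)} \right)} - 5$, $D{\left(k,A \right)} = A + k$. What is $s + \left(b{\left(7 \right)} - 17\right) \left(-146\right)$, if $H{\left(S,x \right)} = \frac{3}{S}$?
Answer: $\frac{15060}{7} \approx 2151.4$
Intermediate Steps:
$b{\left(l \right)} = -5 + l + \frac{3}{l}$ ($b{\left(l \right)} = \left(\frac{3}{l} + l\right) - 5 = \left(l + \frac{3}{l}\right) - 5 = -5 + l + \frac{3}{l}$)
$s = 24$ ($s = 68 - 44 = 24$)
$s + \left(b{\left(7 \right)} - 17\right) \left(-146\right) = 24 + \left(\left(-5 + 7 + \frac{3}{7}\right) - 17\right) \left(-146\right) = 24 + \left(\frac{17}{7} - 17\right) \left(-146\right) = 24 - - \frac{14892}{7} = 24 + \frac{14892}{7} = \frac{15060}{7}$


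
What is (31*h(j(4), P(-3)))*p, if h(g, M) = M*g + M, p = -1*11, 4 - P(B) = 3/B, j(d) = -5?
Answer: 6820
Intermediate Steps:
P(B) = 4 - 3/B
p = -11
h(g, M) = M + M*g
(31*h(j(4), P(-3)))*p = (31*((4 - 3/(-3))*(1 - 5)))*(-11) = (31*((4 - 3*(-⅓))*(-4)))*(-11) = (31*((4 + 1)*(-4)))*(-11) = (31*(5*(-4)))*(-11) = (31*(-20))*(-11) = -620*(-11) = 6820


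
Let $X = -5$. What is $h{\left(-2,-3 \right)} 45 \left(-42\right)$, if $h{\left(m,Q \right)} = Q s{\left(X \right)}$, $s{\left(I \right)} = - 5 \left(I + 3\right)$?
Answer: $56700$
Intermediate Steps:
$s{\left(I \right)} = -15 - 5 I$ ($s{\left(I \right)} = - 5 \left(3 + I\right) = -15 - 5 I$)
$h{\left(m,Q \right)} = 10 Q$ ($h{\left(m,Q \right)} = Q \left(-15 - -25\right) = Q \left(-15 + 25\right) = Q 10 = 10 Q$)
$h{\left(-2,-3 \right)} 45 \left(-42\right) = 10 \left(-3\right) 45 \left(-42\right) = \left(-30\right) 45 \left(-42\right) = \left(-1350\right) \left(-42\right) = 56700$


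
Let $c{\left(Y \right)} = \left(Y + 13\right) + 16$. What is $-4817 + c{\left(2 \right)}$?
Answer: $-4786$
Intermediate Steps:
$c{\left(Y \right)} = 29 + Y$ ($c{\left(Y \right)} = \left(13 + Y\right) + 16 = 29 + Y$)
$-4817 + c{\left(2 \right)} = -4817 + \left(29 + 2\right) = -4817 + 31 = -4786$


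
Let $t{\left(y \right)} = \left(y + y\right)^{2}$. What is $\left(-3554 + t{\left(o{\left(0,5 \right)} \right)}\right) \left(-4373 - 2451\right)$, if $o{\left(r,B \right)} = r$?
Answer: $24252496$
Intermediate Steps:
$t{\left(y \right)} = 4 y^{2}$ ($t{\left(y \right)} = \left(2 y\right)^{2} = 4 y^{2}$)
$\left(-3554 + t{\left(o{\left(0,5 \right)} \right)}\right) \left(-4373 - 2451\right) = \left(-3554 + 4 \cdot 0^{2}\right) \left(-4373 - 2451\right) = \left(-3554 + 4 \cdot 0\right) \left(-6824\right) = \left(-3554 + 0\right) \left(-6824\right) = \left(-3554\right) \left(-6824\right) = 24252496$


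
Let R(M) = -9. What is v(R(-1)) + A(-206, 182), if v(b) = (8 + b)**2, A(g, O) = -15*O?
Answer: -2729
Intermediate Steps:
v(R(-1)) + A(-206, 182) = (8 - 9)**2 - 15*182 = (-1)**2 - 2730 = 1 - 2730 = -2729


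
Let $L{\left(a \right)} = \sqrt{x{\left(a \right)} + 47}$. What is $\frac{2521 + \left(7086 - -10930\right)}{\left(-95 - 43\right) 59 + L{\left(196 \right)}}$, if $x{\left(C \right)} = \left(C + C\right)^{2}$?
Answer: $- \frac{55737418}{22046151} - \frac{20537 \sqrt{17079}}{22046151} \approx -2.65$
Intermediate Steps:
$x{\left(C \right)} = 4 C^{2}$ ($x{\left(C \right)} = \left(2 C\right)^{2} = 4 C^{2}$)
$L{\left(a \right)} = \sqrt{47 + 4 a^{2}}$ ($L{\left(a \right)} = \sqrt{4 a^{2} + 47} = \sqrt{47 + 4 a^{2}}$)
$\frac{2521 + \left(7086 - -10930\right)}{\left(-95 - 43\right) 59 + L{\left(196 \right)}} = \frac{2521 + \left(7086 - -10930\right)}{\left(-95 - 43\right) 59 + \sqrt{47 + 4 \cdot 196^{2}}} = \frac{2521 + \left(7086 + 10930\right)}{\left(-138\right) 59 + \sqrt{47 + 4 \cdot 38416}} = \frac{2521 + 18016}{-8142 + \sqrt{47 + 153664}} = \frac{20537}{-8142 + \sqrt{153711}} = \frac{20537}{-8142 + 3 \sqrt{17079}}$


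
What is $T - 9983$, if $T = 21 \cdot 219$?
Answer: $-5384$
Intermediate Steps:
$T = 4599$
$T - 9983 = 4599 - 9983 = -5384$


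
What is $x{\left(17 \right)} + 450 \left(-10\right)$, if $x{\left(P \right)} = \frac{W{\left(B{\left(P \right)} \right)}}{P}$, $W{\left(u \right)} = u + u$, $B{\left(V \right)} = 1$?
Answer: $- \frac{76498}{17} \approx -4499.9$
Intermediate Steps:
$W{\left(u \right)} = 2 u$
$x{\left(P \right)} = \frac{2}{P}$ ($x{\left(P \right)} = \frac{2 \cdot 1}{P} = \frac{2}{P}$)
$x{\left(17 \right)} + 450 \left(-10\right) = \frac{2}{17} + 450 \left(-10\right) = 2 \cdot \frac{1}{17} - 4500 = \frac{2}{17} - 4500 = - \frac{76498}{17}$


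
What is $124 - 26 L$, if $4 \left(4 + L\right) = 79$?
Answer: $- \frac{571}{2} \approx -285.5$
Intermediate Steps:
$L = \frac{63}{4}$ ($L = -4 + \frac{1}{4} \cdot 79 = -4 + \frac{79}{4} = \frac{63}{4} \approx 15.75$)
$124 - 26 L = 124 - \frac{819}{2} = - \frac{571}{2}$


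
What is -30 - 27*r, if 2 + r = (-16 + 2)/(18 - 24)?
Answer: -39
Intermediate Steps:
r = 1/3 (r = -2 + (-16 + 2)/(18 - 24) = -2 - 14/(-6) = -2 - 14*(-1/6) = -2 + 7/3 = 1/3 ≈ 0.33333)
-30 - 27*r = -30 - 27*1/3 = -30 - 9 = -39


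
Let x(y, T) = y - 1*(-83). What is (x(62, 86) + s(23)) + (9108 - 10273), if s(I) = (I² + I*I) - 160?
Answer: -122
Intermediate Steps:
x(y, T) = 83 + y (x(y, T) = y + 83 = 83 + y)
s(I) = -160 + 2*I² (s(I) = (I² + I²) - 160 = 2*I² - 160 = -160 + 2*I²)
(x(62, 86) + s(23)) + (9108 - 10273) = ((83 + 62) + (-160 + 2*23²)) + (9108 - 10273) = (145 + (-160 + 2*529)) - 1165 = (145 + (-160 + 1058)) - 1165 = (145 + 898) - 1165 = 1043 - 1165 = -122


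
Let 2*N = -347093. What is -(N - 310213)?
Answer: 967519/2 ≈ 4.8376e+5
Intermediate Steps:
N = -347093/2 (N = (1/2)*(-347093) = -347093/2 ≈ -1.7355e+5)
-(N - 310213) = -(-347093/2 - 310213) = -1*(-967519/2) = 967519/2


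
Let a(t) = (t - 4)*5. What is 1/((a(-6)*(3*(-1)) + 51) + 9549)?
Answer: 1/9750 ≈ 0.00010256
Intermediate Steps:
a(t) = -20 + 5*t (a(t) = (-4 + t)*5 = -20 + 5*t)
1/((a(-6)*(3*(-1)) + 51) + 9549) = 1/(((-20 + 5*(-6))*(3*(-1)) + 51) + 9549) = 1/(((-20 - 30)*(-3) + 51) + 9549) = 1/((-50*(-3) + 51) + 9549) = 1/((150 + 51) + 9549) = 1/(201 + 9549) = 1/9750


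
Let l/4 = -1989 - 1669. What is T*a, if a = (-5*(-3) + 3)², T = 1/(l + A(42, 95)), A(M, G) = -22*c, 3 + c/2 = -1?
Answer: -81/3614 ≈ -0.022413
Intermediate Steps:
c = -8 (c = -6 + 2*(-1) = -6 - 2 = -8)
A(M, G) = 176 (A(M, G) = -22*(-8) = 176)
l = -14632 (l = 4*(-1989 - 1669) = 4*(-3658) = -14632)
T = -1/14456 (T = 1/(-14632 + 176) = 1/(-14456) = -1/14456 ≈ -6.9175e-5)
a = 324 (a = (15 + 3)² = 18² = 324)
T*a = -1/14456*324 = -81/3614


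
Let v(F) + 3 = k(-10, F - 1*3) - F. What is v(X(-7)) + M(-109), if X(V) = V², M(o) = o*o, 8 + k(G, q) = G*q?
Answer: 11361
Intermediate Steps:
k(G, q) = -8 + G*q
M(o) = o²
v(F) = 19 - 11*F (v(F) = -3 + ((-8 - 10*(F - 1*3)) - F) = -3 + ((-8 - 10*(F - 3)) - F) = -3 + ((-8 - 10*(-3 + F)) - F) = -3 + ((-8 + (30 - 10*F)) - F) = -3 + ((22 - 10*F) - F) = -3 + (22 - 11*F) = 19 - 11*F)
v(X(-7)) + M(-109) = (19 - 11*(-7)²) + (-109)² = (19 - 11*49) + 11881 = (19 - 539) + 11881 = -520 + 11881 = 11361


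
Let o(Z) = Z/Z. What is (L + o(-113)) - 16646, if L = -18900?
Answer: -35545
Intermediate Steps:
o(Z) = 1
(L + o(-113)) - 16646 = (-18900 + 1) - 16646 = -18899 - 16646 = -35545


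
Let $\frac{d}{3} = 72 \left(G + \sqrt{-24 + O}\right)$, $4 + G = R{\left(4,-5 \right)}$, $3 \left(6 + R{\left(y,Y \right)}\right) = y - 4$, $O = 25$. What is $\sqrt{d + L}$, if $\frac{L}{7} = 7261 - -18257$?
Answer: $\sqrt{176682} \approx 420.34$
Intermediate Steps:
$R{\left(y,Y \right)} = - \frac{22}{3} + \frac{y}{3}$ ($R{\left(y,Y \right)} = -6 + \frac{y - 4}{3} = -6 + \frac{-4 + y}{3} = -6 + \left(- \frac{4}{3} + \frac{y}{3}\right) = - \frac{22}{3} + \frac{y}{3}$)
$G = -10$ ($G = -4 + \left(- \frac{22}{3} + \frac{1}{3} \cdot 4\right) = -4 + \left(- \frac{22}{3} + \frac{4}{3}\right) = -4 - 6 = -10$)
$d = -1944$ ($d = 3 \cdot 72 \left(-10 + \sqrt{-24 + 25}\right) = 3 \cdot 72 \left(-10 + \sqrt{1}\right) = 3 \cdot 72 \left(-10 + 1\right) = 3 \cdot 72 \left(-9\right) = 3 \left(-648\right) = -1944$)
$L = 178626$ ($L = 7 \left(7261 - -18257\right) = 7 \left(7261 + 18257\right) = 7 \cdot 25518 = 178626$)
$\sqrt{d + L} = \sqrt{-1944 + 178626} = \sqrt{176682}$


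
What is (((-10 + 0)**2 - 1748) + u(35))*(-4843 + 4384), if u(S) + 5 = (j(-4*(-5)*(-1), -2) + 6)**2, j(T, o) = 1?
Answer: 736236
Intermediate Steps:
u(S) = 44 (u(S) = -5 + (1 + 6)**2 = -5 + 7**2 = -5 + 49 = 44)
(((-10 + 0)**2 - 1748) + u(35))*(-4843 + 4384) = (((-10 + 0)**2 - 1748) + 44)*(-4843 + 4384) = (((-10)**2 - 1748) + 44)*(-459) = ((100 - 1748) + 44)*(-459) = (-1648 + 44)*(-459) = -1604*(-459) = 736236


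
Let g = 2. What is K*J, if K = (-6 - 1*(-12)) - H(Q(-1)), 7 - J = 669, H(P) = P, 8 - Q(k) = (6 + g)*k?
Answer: 6620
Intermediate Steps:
Q(k) = 8 - 8*k (Q(k) = 8 - (6 + 2)*k = 8 - 8*k)
J = -662 (J = 7 - 1*669 = 7 - 669 = -662)
K = -10 (K = (-6 - 1*(-12)) - (8 - 8*(-1)) = (-6 + 12) - (8 + 8) = 6 - 1*16 = 6 - 16 = -10)
K*J = -10*(-662) = 6620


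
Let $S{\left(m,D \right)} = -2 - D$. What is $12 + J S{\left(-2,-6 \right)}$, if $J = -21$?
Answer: $-72$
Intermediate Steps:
$12 + J S{\left(-2,-6 \right)} = 12 - 21 \left(-2 - -6\right) = 12 - 21 \left(-2 + 6\right) = 12 - 84 = -72$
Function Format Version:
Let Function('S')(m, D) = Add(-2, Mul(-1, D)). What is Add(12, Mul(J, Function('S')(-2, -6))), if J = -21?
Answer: -72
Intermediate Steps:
Add(12, Mul(J, Function('S')(-2, -6))) = Add(12, Mul(-21, Add(-2, Mul(-1, -6)))) = Add(12, Mul(-21, Add(-2, 6))) = Add(12, Mul(-21, 4)) = Add(12, -84) = -72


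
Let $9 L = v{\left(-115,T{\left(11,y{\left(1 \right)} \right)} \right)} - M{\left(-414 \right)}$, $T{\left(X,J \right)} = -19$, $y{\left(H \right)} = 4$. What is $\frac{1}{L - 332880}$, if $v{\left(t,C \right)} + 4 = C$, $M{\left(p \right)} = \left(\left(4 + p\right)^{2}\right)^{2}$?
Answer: $- \frac{1}{3140067327} \approx -3.1846 \cdot 10^{-10}$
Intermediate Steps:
$M{\left(p \right)} = \left(4 + p\right)^{4}$
$v{\left(t,C \right)} = -4 + C$
$L = -3139734447$ ($L = \frac{\left(-4 - 19\right) - \left(4 - 414\right)^{4}}{9} = \frac{-23 - \left(-410\right)^{4}}{9} = \frac{-23 - 28257610000}{9} = \frac{1}{9} \left(-28257610023\right) = -3139734447$)
$\frac{1}{L - 332880} = \frac{1}{-3139734447 - 332880} = \frac{1}{-3140067327} = - \frac{1}{3140067327}$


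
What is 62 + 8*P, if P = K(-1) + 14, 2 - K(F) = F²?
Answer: 182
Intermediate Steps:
K(F) = 2 - F²
P = 15 (P = (2 - 1*(-1)²) + 14 = (2 - 1*1) + 14 = (2 - 1) + 14 = 1 + 14 = 15)
62 + 8*P = 62 + 8*15 = 62 + 120 = 182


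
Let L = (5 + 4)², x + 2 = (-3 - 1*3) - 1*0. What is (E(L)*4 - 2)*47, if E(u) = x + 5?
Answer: -658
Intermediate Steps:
x = -8 (x = -2 + ((-3 - 1*3) - 1*0) = -2 + ((-3 - 3) + 0) = -2 + (-6 + 0) = -2 - 6 = -8)
L = 81 (L = 9² = 81)
E(u) = -3 (E(u) = -8 + 5 = -3)
(E(L)*4 - 2)*47 = (-3*4 - 2)*47 = (-12 - 2)*47 = -14*47 = -658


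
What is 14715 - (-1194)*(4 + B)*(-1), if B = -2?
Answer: 12327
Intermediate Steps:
14715 - (-1194)*(4 + B)*(-1) = 14715 - (-1194)*(4 - 2)*(-1) = 14715 - (-1194)*2*(-1) = 14715 - (-1194)*(-2) = 14715 - 1*2388 = 14715 - 2388 = 12327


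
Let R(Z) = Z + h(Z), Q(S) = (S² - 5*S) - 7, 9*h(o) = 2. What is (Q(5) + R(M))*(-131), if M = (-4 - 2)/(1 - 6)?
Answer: 32881/45 ≈ 730.69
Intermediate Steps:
h(o) = 2/9 (h(o) = (⅑)*2 = 2/9)
M = 6/5 (M = -6/(-5) = -6*(-⅕) = 6/5 ≈ 1.2000)
Q(S) = -7 + S² - 5*S
R(Z) = 2/9 + Z (R(Z) = Z + 2/9 = 2/9 + Z)
(Q(5) + R(M))*(-131) = ((-7 + 5² - 5*5) + (2/9 + 6/5))*(-131) = ((-7 + 25 - 25) + 64/45)*(-131) = (-7 + 64/45)*(-131) = -251/45*(-131) = 32881/45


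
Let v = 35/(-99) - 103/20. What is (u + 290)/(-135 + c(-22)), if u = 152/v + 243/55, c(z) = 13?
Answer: -159902321/73118870 ≈ -2.1869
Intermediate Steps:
v = -10897/1980 (v = 35*(-1/99) - 103*1/20 = -35/99 - 103/20 = -10897/1980 ≈ -5.5035)
u = -13904829/599335 (u = 152/(-10897/1980) + 243/55 = 152*(-1980/10897) + 243*(1/55) = -300960/10897 + 243/55 = -13904829/599335 ≈ -23.200)
(u + 290)/(-135 + c(-22)) = (-13904829/599335 + 290)/(-135 + 13) = (159902321/599335)/(-122) = (159902321/599335)*(-1/122) = -159902321/73118870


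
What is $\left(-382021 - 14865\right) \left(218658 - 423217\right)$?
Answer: $81186603274$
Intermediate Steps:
$\left(-382021 - 14865\right) \left(218658 - 423217\right) = \left(-396886\right) \left(-204559\right) = 81186603274$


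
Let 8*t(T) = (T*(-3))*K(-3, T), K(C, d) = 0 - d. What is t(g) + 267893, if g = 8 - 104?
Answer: 271349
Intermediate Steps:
K(C, d) = -d
g = -96
t(T) = 3*T²/8 (t(T) = ((T*(-3))*(-T))/8 = ((-3*T)*(-T))/8 = (3*T²)/8 = 3*T²/8)
t(g) + 267893 = (3/8)*(-96)² + 267893 = (3/8)*9216 + 267893 = 3456 + 267893 = 271349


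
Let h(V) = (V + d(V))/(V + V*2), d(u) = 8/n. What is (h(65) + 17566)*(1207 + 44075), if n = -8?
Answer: 51703500796/65 ≈ 7.9544e+8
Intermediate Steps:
d(u) = -1 (d(u) = 8/(-8) = 8*(-1/8) = -1)
h(V) = (-1 + V)/(3*V) (h(V) = (V - 1)/(V + V*2) = (-1 + V)/(V + 2*V) = (-1 + V)/((3*V)) = (-1 + V)*(1/(3*V)) = (-1 + V)/(3*V))
(h(65) + 17566)*(1207 + 44075) = ((1/3)*(-1 + 65)/65 + 17566)*(1207 + 44075) = ((1/3)*(1/65)*64 + 17566)*45282 = (64/195 + 17566)*45282 = (3425434/195)*45282 = 51703500796/65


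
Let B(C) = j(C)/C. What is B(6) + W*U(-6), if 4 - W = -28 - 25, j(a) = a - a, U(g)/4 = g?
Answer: -1368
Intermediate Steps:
U(g) = 4*g
j(a) = 0
W = 57 (W = 4 - (-28 - 25) = 4 - 1*(-53) = 4 + 53 = 57)
B(C) = 0 (B(C) = 0/C = 0)
B(6) + W*U(-6) = 0 + 57*(4*(-6)) = 0 + 57*(-24) = 0 - 1368 = -1368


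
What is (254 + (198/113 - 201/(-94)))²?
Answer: 7503835711969/112826884 ≈ 66508.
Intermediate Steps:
(254 + (198/113 - 201/(-94)))² = (254 + (198*(1/113) - 201*(-1/94)))² = (254 + (198/113 + 201/94))² = (254 + 41325/10622)² = (2739313/10622)² = 7503835711969/112826884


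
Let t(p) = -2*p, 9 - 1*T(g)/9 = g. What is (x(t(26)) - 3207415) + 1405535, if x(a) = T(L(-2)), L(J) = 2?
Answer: -1801817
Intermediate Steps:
T(g) = 81 - 9*g
x(a) = 63 (x(a) = 81 - 9*2 = 81 - 18 = 63)
(x(t(26)) - 3207415) + 1405535 = (63 - 3207415) + 1405535 = -3207352 + 1405535 = -1801817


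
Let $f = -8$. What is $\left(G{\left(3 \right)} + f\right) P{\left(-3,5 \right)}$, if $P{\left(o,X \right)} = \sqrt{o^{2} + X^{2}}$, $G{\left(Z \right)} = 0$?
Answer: $- 8 \sqrt{34} \approx -46.648$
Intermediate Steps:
$P{\left(o,X \right)} = \sqrt{X^{2} + o^{2}}$
$\left(G{\left(3 \right)} + f\right) P{\left(-3,5 \right)} = \left(0 - 8\right) \sqrt{5^{2} + \left(-3\right)^{2}} = - 8 \sqrt{25 + 9} = - 8 \sqrt{34}$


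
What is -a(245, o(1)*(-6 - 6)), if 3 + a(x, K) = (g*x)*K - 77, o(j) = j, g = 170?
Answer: 499880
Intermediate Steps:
a(x, K) = -80 + 170*K*x (a(x, K) = -3 + ((170*x)*K - 77) = -3 + (170*K*x - 77) = -3 + (-77 + 170*K*x) = -80 + 170*K*x)
-a(245, o(1)*(-6 - 6)) = -(-80 + 170*(1*(-6 - 6))*245) = -(-80 + 170*(1*(-12))*245) = -(-80 + 170*(-12)*245) = -(-80 - 499800) = -1*(-499880) = 499880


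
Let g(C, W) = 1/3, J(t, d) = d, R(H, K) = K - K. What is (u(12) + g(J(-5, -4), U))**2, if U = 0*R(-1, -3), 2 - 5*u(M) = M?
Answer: 25/9 ≈ 2.7778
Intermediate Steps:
R(H, K) = 0
u(M) = 2/5 - M/5
U = 0 (U = 0*0 = 0)
g(C, W) = 1/3
(u(12) + g(J(-5, -4), U))**2 = ((2/5 - 1/5*12) + 1/3)**2 = ((2/5 - 12/5) + 1/3)**2 = (-2 + 1/3)**2 = (-5/3)**2 = 25/9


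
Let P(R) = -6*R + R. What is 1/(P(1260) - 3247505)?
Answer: -1/3253805 ≈ -3.0733e-7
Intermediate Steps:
P(R) = -5*R
1/(P(1260) - 3247505) = 1/(-5*1260 - 3247505) = 1/(-6300 - 3247505) = 1/(-3253805) = -1/3253805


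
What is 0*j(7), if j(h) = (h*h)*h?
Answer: 0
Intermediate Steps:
j(h) = h³ (j(h) = h²*h = h³)
0*j(7) = 0*7³ = 0*343 = 0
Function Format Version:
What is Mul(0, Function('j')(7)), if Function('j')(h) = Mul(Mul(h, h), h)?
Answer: 0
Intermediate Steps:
Function('j')(h) = Pow(h, 3) (Function('j')(h) = Mul(Pow(h, 2), h) = Pow(h, 3))
Mul(0, Function('j')(7)) = Mul(0, Pow(7, 3)) = Mul(0, 343) = 0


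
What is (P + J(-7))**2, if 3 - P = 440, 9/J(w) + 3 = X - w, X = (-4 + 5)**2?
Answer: 4734976/25 ≈ 1.8940e+5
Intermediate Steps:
X = 1 (X = 1**2 = 1)
J(w) = 9/(-2 - w) (J(w) = 9/(-3 + (1 - w)) = 9/(-2 - w))
P = -437 (P = 3 - 1*440 = 3 - 440 = -437)
(P + J(-7))**2 = (-437 - 9/(2 - 7))**2 = (-437 - 9/(-5))**2 = (-437 - 9*(-1/5))**2 = (-437 + 9/5)**2 = (-2176/5)**2 = 4734976/25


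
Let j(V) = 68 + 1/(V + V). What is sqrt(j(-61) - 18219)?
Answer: 3*I*sqrt(30017734)/122 ≈ 134.73*I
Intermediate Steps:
j(V) = 68 + 1/(2*V)
sqrt(j(-61) - 18219) = sqrt((68 + (1/2)/(-61)) - 18219) = sqrt((68 + (1/2)*(-1/61)) - 18219) = sqrt((68 - 1/122) - 18219) = sqrt(8295/122 - 18219) = sqrt(-2214423/122) = 3*I*sqrt(30017734)/122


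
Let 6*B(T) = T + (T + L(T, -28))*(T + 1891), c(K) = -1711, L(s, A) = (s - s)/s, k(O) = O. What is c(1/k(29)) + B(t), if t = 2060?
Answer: 4065427/3 ≈ 1.3551e+6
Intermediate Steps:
L(s, A) = 0 (L(s, A) = 0/s = 0)
B(T) = T/6 + T*(1891 + T)/6 (B(T) = (T + (T + 0)*(T + 1891))/6 = (T + T*(1891 + T))/6 = T/6 + T*(1891 + T)/6)
c(1/k(29)) + B(t) = -1711 + (⅙)*2060*(1892 + 2060) = -1711 + (⅙)*2060*3952 = -1711 + 4070560/3 = 4065427/3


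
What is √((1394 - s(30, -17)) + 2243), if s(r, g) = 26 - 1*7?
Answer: 3*√402 ≈ 60.150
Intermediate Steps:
s(r, g) = 19 (s(r, g) = 26 - 7 = 19)
√((1394 - s(30, -17)) + 2243) = √((1394 - 1*19) + 2243) = √((1394 - 19) + 2243) = √(1375 + 2243) = √3618 = 3*√402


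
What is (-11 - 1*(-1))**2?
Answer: 100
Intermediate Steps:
(-11 - 1*(-1))**2 = (-11 + 1)**2 = (-10)**2 = 100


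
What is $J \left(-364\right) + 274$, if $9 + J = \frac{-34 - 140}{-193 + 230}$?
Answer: $\frac{194686}{37} \approx 5261.8$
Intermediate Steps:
$J = - \frac{507}{37}$ ($J = -9 + \frac{-34 - 140}{-193 + 230} = -9 - \frac{174}{37} = - \frac{507}{37} \approx -13.703$)
$J \left(-364\right) + 274 = \left(- \frac{507}{37}\right) \left(-364\right) + 274 = \frac{184548}{37} + 274 = \frac{194686}{37}$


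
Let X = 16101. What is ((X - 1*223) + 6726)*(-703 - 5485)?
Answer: -139873552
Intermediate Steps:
((X - 1*223) + 6726)*(-703 - 5485) = ((16101 - 1*223) + 6726)*(-703 - 5485) = ((16101 - 223) + 6726)*(-6188) = (15878 + 6726)*(-6188) = 22604*(-6188) = -139873552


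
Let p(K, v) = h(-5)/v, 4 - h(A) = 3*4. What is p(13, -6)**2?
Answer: 16/9 ≈ 1.7778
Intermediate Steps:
h(A) = -8 (h(A) = 4 - 3*4 = 4 - 1*12 = 4 - 12 = -8)
p(K, v) = -8/v
p(13, -6)**2 = (-8/(-6))**2 = (-8*(-1/6))**2 = (4/3)**2 = 16/9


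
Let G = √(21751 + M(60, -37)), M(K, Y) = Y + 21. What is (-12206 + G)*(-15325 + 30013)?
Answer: -179281728 + 44064*√2415 ≈ -1.7712e+8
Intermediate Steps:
M(K, Y) = 21 + Y
G = 3*√2415 (G = √(21751 + (21 - 37)) = √(21751 - 16) = √21735 = 3*√2415 ≈ 147.43)
(-12206 + G)*(-15325 + 30013) = (-12206 + 3*√2415)*(-15325 + 30013) = (-12206 + 3*√2415)*14688 = -179281728 + 44064*√2415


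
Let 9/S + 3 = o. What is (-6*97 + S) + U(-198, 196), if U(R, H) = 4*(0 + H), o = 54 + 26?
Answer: 15563/77 ≈ 202.12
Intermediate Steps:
o = 80
U(R, H) = 4*H
S = 9/77 (S = 9/(-3 + 80) = 9/77 ≈ 0.11688)
(-6*97 + S) + U(-198, 196) = (-6*97 + 9/77) + 4*196 = (-582 + 9/77) + 784 = -44805/77 + 784 = 15563/77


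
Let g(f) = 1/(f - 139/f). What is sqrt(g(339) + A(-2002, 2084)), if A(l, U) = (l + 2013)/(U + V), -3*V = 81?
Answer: 5*sqrt(152975595718)/21464234 ≈ 0.091110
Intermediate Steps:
V = -27 (V = -1/3*81 = -27)
A(l, U) = (2013 + l)/(-27 + U) (A(l, U) = (l + 2013)/(U - 27) = (2013 + l)/(-27 + U))
sqrt(g(339) + A(-2002, 2084)) = sqrt(339/(-139 + 339**2) + (2013 - 2002)/(-27 + 2084)) = sqrt(339/(-139 + 114921) + 11/2057) = sqrt(339/114782 + (1/2057)*11) = sqrt(339*(1/114782) + 1/187) = sqrt(339/114782 + 1/187) = sqrt(178175/21464234) = 5*sqrt(152975595718)/21464234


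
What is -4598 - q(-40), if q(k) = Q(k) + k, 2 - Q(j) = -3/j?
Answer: -182397/40 ≈ -4559.9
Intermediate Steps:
Q(j) = 2 + 3/j (Q(j) = 2 - (-3)/j = 2 + 3/j)
q(k) = 2 + k + 3/k (q(k) = (2 + 3/k) + k = 2 + k + 3/k)
-4598 - q(-40) = -4598 - (2 - 40 + 3/(-40)) = -4598 - (2 - 40 + 3*(-1/40)) = -4598 - (2 - 40 - 3/40) = -4598 - 1*(-1523/40) = -4598 + 1523/40 = -182397/40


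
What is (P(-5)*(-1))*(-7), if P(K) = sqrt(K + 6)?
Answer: 7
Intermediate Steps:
P(K) = sqrt(6 + K)
(P(-5)*(-1))*(-7) = (sqrt(6 - 5)*(-1))*(-7) = (sqrt(1)*(-1))*(-7) = (1*(-1))*(-7) = -1*(-7) = 7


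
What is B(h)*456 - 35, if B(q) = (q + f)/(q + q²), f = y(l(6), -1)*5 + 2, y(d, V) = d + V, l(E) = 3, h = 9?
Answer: 357/5 ≈ 71.400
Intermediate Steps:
y(d, V) = V + d
f = 12 (f = (-1 + 3)*5 + 2 = 2*5 + 2 = 10 + 2 = 12)
B(q) = (12 + q)/(q + q²) (B(q) = (q + 12)/(q + q²) = (12 + q)/(q + q²))
B(h)*456 - 35 = ((12 + 9)/(9*(1 + 9)))*456 - 35 = ((⅑)*21/10)*456 - 35 = ((⅑)*(⅒)*21)*456 - 35 = (7/30)*456 - 35 = 532/5 - 35 = 357/5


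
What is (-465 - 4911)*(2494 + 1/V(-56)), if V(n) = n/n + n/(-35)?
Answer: -174327552/13 ≈ -1.3410e+7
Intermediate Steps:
V(n) = 1 - n/35 (V(n) = 1 + n*(-1/35) = 1 - n/35)
(-465 - 4911)*(2494 + 1/V(-56)) = (-465 - 4911)*(2494 + 1/(1 - 1/35*(-56))) = -5376*(2494 + 1/(1 + 8/5)) = -5376*(2494 + 1/(13/5)) = -5376*(2494 + 5/13) = -5376*32427/13 = -174327552/13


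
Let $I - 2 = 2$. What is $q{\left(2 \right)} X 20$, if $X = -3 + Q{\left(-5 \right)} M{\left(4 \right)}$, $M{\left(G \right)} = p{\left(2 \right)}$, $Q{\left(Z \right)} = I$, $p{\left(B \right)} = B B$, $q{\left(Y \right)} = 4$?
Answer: $1040$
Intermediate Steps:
$I = 4$ ($I = 2 + 2 = 4$)
$p{\left(B \right)} = B^{2}$
$Q{\left(Z \right)} = 4$
$M{\left(G \right)} = 4$ ($M{\left(G \right)} = 2^{2} = 4$)
$X = 13$ ($X = -3 + 4 \cdot 4 = -3 + 16 = 13$)
$q{\left(2 \right)} X 20 = 4 \cdot 13 \cdot 20 = 52 \cdot 20 = 1040$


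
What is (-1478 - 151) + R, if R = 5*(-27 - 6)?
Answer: -1794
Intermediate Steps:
R = -165 (R = 5*(-33) = -165)
(-1478 - 151) + R = (-1478 - 151) - 165 = -1629 - 165 = -1794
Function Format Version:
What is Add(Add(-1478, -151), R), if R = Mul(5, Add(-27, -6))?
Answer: -1794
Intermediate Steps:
R = -165 (R = Mul(5, -33) = -165)
Add(Add(-1478, -151), R) = Add(Add(-1478, -151), -165) = Add(-1629, -165) = -1794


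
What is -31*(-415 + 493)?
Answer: -2418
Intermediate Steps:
-31*(-415 + 493) = -31*78 = -2418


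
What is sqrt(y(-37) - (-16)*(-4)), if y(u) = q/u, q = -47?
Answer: I*sqrt(85877)/37 ≈ 7.9202*I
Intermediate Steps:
y(u) = -47/u
sqrt(y(-37) - (-16)*(-4)) = sqrt(-47/(-37) - (-16)*(-4)) = sqrt(-47*(-1/37) - 4*16) = sqrt(47/37 - 64) = sqrt(-2321/37) = I*sqrt(85877)/37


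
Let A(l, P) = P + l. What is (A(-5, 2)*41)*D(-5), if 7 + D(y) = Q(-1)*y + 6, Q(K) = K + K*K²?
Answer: -1107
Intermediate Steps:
Q(K) = K + K³
D(y) = -1 - 2*y (D(y) = -7 + ((-1 + (-1)³)*y + 6) = -7 + ((-1 - 1)*y + 6) = -7 + (-2*y + 6) = -7 + (6 - 2*y) = -1 - 2*y)
(A(-5, 2)*41)*D(-5) = ((2 - 5)*41)*(-1 - 2*(-5)) = (-3*41)*(-1 + 10) = -123*9 = -1107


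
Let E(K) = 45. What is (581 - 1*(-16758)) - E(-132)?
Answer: 17294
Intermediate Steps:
(581 - 1*(-16758)) - E(-132) = (581 - 1*(-16758)) - 1*45 = (581 + 16758) - 45 = 17339 - 45 = 17294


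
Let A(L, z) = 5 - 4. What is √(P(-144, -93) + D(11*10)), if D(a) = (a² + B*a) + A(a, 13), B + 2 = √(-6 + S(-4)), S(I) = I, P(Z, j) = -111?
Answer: √(11770 + 110*I*√10) ≈ 108.5 + 1.603*I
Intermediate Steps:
A(L, z) = 1
B = -2 + I*√10 (B = -2 + √(-6 - 4) = -2 + √(-10) = -2 + I*√10 ≈ -2.0 + 3.1623*I)
D(a) = 1 + a² + a*(-2 + I*√10) (D(a) = (a² + (-2 + I*√10)*a) + 1 = (a² + a*(-2 + I*√10)) + 1 = 1 + a² + a*(-2 + I*√10))
√(P(-144, -93) + D(11*10)) = √(-111 + (1 + (11*10)² - 11*10*(2 - I*√10))) = √(-111 + (1 + 110² - 1*110*(2 - I*√10))) = √(-111 + (1 + 12100 + (-220 + 110*I*√10))) = √(-111 + (11881 + 110*I*√10)) = √(11770 + 110*I*√10)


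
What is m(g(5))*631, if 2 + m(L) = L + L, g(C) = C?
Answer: 5048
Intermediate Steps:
m(L) = -2 + 2*L (m(L) = -2 + (L + L) = -2 + 2*L)
m(g(5))*631 = (-2 + 2*5)*631 = (-2 + 10)*631 = 8*631 = 5048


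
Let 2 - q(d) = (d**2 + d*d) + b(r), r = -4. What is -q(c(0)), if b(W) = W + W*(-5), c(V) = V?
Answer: 14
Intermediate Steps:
b(W) = -4*W (b(W) = W - 5*W = -4*W)
q(d) = -14 - 2*d**2 (q(d) = 2 - ((d**2 + d*d) - 4*(-4)) = 2 - ((d**2 + d**2) + 16) = 2 - (2*d**2 + 16) = 2 - (16 + 2*d**2) = 2 + (-16 - 2*d**2) = -14 - 2*d**2)
-q(c(0)) = -(-14 - 2*0**2) = -(-14 - 2*0) = -(-14 + 0) = -1*(-14) = 14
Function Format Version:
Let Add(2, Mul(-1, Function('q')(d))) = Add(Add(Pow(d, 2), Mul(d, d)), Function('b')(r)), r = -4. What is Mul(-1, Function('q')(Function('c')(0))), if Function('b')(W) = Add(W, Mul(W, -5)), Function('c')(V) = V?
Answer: 14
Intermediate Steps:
Function('b')(W) = Mul(-4, W) (Function('b')(W) = Add(W, Mul(-5, W)) = Mul(-4, W))
Function('q')(d) = Add(-14, Mul(-2, Pow(d, 2))) (Function('q')(d) = Add(2, Mul(-1, Add(Add(Pow(d, 2), Mul(d, d)), Mul(-4, -4)))) = Add(2, Mul(-1, Add(Add(Pow(d, 2), Pow(d, 2)), 16))) = Add(2, Mul(-1, Add(Mul(2, Pow(d, 2)), 16))) = Add(2, Mul(-1, Add(16, Mul(2, Pow(d, 2))))) = Add(2, Add(-16, Mul(-2, Pow(d, 2)))) = Add(-14, Mul(-2, Pow(d, 2))))
Mul(-1, Function('q')(Function('c')(0))) = Mul(-1, Add(-14, Mul(-2, Pow(0, 2)))) = Mul(-1, Add(-14, Mul(-2, 0))) = Mul(-1, Add(-14, 0)) = Mul(-1, -14) = 14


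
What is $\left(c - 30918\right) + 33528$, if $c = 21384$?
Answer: $23994$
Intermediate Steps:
$\left(c - 30918\right) + 33528 = \left(21384 - 30918\right) + 33528 = -9534 + 33528 = 23994$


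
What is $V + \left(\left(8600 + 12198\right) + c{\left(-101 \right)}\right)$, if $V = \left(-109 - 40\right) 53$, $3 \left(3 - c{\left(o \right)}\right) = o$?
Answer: $\frac{38813}{3} \approx 12938.0$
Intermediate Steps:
$c{\left(o \right)} = 3 - \frac{o}{3}$
$V = -7897$ ($V = \left(-109 - 40\right) 53 = \left(-149\right) 53 = -7897$)
$V + \left(\left(8600 + 12198\right) + c{\left(-101 \right)}\right) = -7897 + \left(\left(8600 + 12198\right) + \left(3 - - \frac{101}{3}\right)\right) = -7897 + \left(20798 + \left(3 + \frac{101}{3}\right)\right) = -7897 + \left(20798 + \frac{110}{3}\right) = -7897 + \frac{62504}{3} = \frac{38813}{3}$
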